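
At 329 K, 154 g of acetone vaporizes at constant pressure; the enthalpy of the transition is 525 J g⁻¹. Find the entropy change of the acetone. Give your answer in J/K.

Heat absorbed by the substance: Q = mL = 154 × 525 = 80850 J.
At constant T, ΔS = Q_rev/T = 80850 / 329 = 246 J/K.

ΔS = 246 J/K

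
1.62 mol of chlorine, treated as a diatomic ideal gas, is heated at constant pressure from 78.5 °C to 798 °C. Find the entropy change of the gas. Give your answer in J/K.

In kelvin: T₁ = 351.65 K, T₂ = 1071.15 K. At constant pressure, ΔS = nC_p ln(T₂/T₁) with C_p = 7R/2 = 29.1 J mol⁻¹ K⁻¹.
ΔS = 1.62 × 29.1 × ln(1071.15/351.65) = 52.5 J/K.

ΔS = 52.5 J/K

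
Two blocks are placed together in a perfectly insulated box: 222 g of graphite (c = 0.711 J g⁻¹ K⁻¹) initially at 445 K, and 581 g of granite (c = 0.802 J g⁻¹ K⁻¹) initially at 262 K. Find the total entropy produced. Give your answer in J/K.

Energy balance: T_f = (m₁c₁T₁ + m₂c₂T₂)/(m₁c₁ + m₂c₂) = 308.3 K.
ΔS₁ = m₁c₁ ln(T_f/T₁) = 157.842 × ln(308.3/445) = -57.93 J/K.
ΔS₂ = m₂c₂ ln(T_f/T₂) = 465.962 × ln(308.3/262) = 75.83 J/K.
ΔS_total = -57.93 + 75.83 = 17.9 J/K.

ΔS_total = 17.9 J/K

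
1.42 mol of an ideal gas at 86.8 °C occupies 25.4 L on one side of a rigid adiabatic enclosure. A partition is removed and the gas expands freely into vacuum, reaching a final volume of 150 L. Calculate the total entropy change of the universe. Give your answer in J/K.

ΔS_universe = 21 J/K

For an ideal gas in free expansion Q = 0 and W = 0, so T is unchanged.
Entropy is a state function; using a reversible isothermal path, ΔS_gas = nR ln(V₂/V₁) = 1.42 × 8.314 × ln(150/25.4) = 21 J/K.
The insulated surroundings exchange no heat, so ΔS_surr = 0 and ΔS_universe = ΔS_gas.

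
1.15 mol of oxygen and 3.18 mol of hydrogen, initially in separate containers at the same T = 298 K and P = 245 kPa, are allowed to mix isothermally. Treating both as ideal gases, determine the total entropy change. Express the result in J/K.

Mole fractions: x_A = 1.15/4.33 = 0.266, x_B = 0.734.
ΔS_mix = −R(n_A ln x_A + n_B ln x_B) = −8.314 × (1.15 ln 0.266 + 3.18 ln 0.734) = 20.8 J/K.

ΔS_mix = 20.8 J/K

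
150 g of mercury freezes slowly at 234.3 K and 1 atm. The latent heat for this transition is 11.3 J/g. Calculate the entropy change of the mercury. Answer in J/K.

ΔS = -7.23 J/K

Heat released by the substance: Q = −mL = −150 × 11.3 = −1695 J.
At constant T, ΔS = Q_rev/T = −1695 / 234.3 = -7.23 J/K.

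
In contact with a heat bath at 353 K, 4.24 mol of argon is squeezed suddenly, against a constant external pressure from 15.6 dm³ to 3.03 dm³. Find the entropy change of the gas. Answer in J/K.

Entropy is a state function, so ΔS_gas depends only on the end states.
For an isothermal ideal gas ΔS_gas = nR ln(V₂/V₁) = 4.24 × 8.314 × ln(3.03/15.6) = -57.8 J/K.

ΔS_gas = -57.8 J/K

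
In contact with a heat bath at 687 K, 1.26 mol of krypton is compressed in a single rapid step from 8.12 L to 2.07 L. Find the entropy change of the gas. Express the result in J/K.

ΔS_gas = -14.3 J/K

Entropy is a state function, so ΔS_gas depends only on the end states.
For an isothermal ideal gas ΔS_gas = nR ln(V₂/V₁) = 1.26 × 8.314 × ln(2.07/8.12) = -14.3 J/K.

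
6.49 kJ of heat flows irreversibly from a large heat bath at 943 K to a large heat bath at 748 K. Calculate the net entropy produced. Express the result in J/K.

ΔS_hot = −Q/T_H = −6490/943 = -6.882 J/K and ΔS_cold = +Q/T_C = 6490/748 = 8.676 J/K.
ΔS_total = -6.882 + 8.676 = 1.79 J/K, positive as the second law requires.

ΔS_total = 1.79 J/K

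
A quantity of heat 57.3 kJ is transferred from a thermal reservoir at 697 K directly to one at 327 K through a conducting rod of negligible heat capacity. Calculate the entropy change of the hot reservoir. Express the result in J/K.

The hot reservoir loses heat Q, so ΔS_hot = −Q/T_H = −57300/697 = -82.2 J/K.

ΔS_hot = -82.2 J/K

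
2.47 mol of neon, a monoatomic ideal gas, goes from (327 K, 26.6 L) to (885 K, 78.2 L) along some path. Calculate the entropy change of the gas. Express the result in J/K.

Entropy is a state function: ΔS = nC_V ln(T₂/T₁) + nR ln(V₂/V₁), with C_V = 3R/2 = 12.47 J mol⁻¹ K⁻¹ for a monoatomic ideal gas.
ΔS = 2.47 × [12.47 × ln(885/327) + 8.314 × ln(78.2/26.6)] = 52.8 J/K.

ΔS = 52.8 J/K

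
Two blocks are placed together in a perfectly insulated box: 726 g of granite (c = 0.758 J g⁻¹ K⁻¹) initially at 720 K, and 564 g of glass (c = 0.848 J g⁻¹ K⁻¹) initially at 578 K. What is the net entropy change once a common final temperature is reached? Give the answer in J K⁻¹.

Energy balance: T_f = (m₁c₁T₁ + m₂c₂T₂)/(m₁c₁ + m₂c₂) = 653.97 K.
ΔS₁ = m₁c₁ ln(T_f/T₁) = 550.308 × ln(653.97/720) = -52.93 J/K.
ΔS₂ = m₂c₂ ln(T_f/T₂) = 478.272 × ln(653.97/578) = 59.06 J/K.
ΔS_total = -52.93 + 59.06 = 6.13 J/K.

ΔS_total = 6.13 J/K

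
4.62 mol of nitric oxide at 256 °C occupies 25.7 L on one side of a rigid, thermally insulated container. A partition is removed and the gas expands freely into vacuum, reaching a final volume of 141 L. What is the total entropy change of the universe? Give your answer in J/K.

No heat is exchanged and no work is done, so the ideal-gas temperature stays constant.
Entropy is a state function; using a reversible isothermal path, ΔS_gas = nR ln(V₂/V₁) = 4.62 × 8.314 × ln(141/25.7) = 65.4 J/K.
The insulated surroundings exchange no heat, so ΔS_surr = 0 and ΔS_universe = ΔS_gas.

ΔS_universe = 65.4 J/K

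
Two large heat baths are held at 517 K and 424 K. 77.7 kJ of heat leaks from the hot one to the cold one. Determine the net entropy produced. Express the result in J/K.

ΔS_hot = −Q/T_H = −77700/517 = -150.3 J/K and ΔS_cold = +Q/T_C = 77700/424 = 183.3 J/K.
ΔS_total = -150.3 + 183.3 = 33 J/K, positive as the second law requires.

ΔS_total = 33 J/K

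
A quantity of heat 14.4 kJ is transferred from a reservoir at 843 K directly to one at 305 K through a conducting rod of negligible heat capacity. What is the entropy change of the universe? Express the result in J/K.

ΔS_hot = −Q/T_H = −14400/843 = -17.08 J/K and ΔS_cold = +Q/T_C = 14400/305 = 47.21 J/K.
ΔS_total = -17.08 + 47.21 = 30.1 J/K, positive as the second law requires.

ΔS_total = 30.1 J/K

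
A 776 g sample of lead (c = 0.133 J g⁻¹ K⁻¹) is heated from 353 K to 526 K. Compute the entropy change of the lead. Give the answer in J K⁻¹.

ΔS = ∫dQ_rev/T = m c ln(T₂/T₁) = 776 × 0.133 × ln(526/353) = 41.2 J/K.

ΔS = 41.2 J/K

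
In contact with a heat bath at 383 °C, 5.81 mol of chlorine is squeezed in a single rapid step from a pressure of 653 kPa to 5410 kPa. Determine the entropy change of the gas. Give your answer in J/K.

ΔS_gas = -102 J/K

Entropy is a state function, so ΔS_gas depends only on the end states.
For an isothermal ideal gas ΔS_gas = nR ln(P₁/P₂) = 5.81 × 8.314 × ln(653/5410) = -102 J/K.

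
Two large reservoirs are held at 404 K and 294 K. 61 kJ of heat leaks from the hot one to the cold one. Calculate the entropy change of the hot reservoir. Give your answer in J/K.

ΔS_hot = -151 J/K

The hot reservoir loses heat Q, so ΔS_hot = −Q/T_H = −61000/404 = -151 J/K.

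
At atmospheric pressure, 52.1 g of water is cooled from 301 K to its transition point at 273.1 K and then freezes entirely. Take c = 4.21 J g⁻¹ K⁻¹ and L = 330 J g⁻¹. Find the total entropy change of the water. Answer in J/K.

Cooling step: ΔS₁ = m c ln(T_tr/T_i) = 52.1 × 4.21 × ln(273.1/301) = -21.34 J/K.
Phase change: ΔS₂ = −mL/T_tr = −52.1 × 330 / 273.1 = -62.95 J/K.
ΔS_total = (-21.34) + (-62.95) = -84.3 J/K.

ΔS = -84.3 J/K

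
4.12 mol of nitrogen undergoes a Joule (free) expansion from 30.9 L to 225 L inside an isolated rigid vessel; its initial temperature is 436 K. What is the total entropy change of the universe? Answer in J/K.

ΔS_universe = 68 J/K

For an ideal gas in free expansion Q = 0 and W = 0, so T is unchanged.
Entropy is a state function; using a reversible isothermal path, ΔS_gas = nR ln(V₂/V₁) = 4.12 × 8.314 × ln(225/30.9) = 68 J/K.
The insulated surroundings exchange no heat, so ΔS_surr = 0 and ΔS_universe = ΔS_gas.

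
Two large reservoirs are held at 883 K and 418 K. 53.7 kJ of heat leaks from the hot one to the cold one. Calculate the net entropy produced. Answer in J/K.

ΔS_hot = −Q/T_H = −53700/883 = -60.82 J/K and ΔS_cold = +Q/T_C = 53700/418 = 128.5 J/K.
ΔS_total = -60.82 + 128.5 = 67.7 J/K, positive as the second law requires.

ΔS_total = 67.7 J/K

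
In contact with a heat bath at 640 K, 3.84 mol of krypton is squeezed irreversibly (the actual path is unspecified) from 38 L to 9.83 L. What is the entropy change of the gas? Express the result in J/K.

ΔS_gas = -43.2 J/K

Entropy is a state function, so ΔS_gas depends only on the end states.
For an isothermal ideal gas ΔS_gas = nR ln(V₂/V₁) = 3.84 × 8.314 × ln(9.83/38) = -43.2 J/K.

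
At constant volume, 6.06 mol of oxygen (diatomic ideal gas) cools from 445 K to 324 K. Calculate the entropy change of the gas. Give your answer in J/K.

At constant volume, ΔS = nC_V ln(T₂/T₁) with C_V = 5R/2 = 20.79 J mol⁻¹ K⁻¹.
ΔS = 6.06 × 20.79 × ln(324/445) = -40 J/K.

ΔS = -40 J/K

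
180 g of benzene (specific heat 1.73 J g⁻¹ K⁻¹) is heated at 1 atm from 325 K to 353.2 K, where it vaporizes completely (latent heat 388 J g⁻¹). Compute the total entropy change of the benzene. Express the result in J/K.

Warming step: ΔS₁ = m c ln(T_tr/T_i) = 180 × 1.73 × ln(353.2/325) = 25.91 J/K.
Phase change: ΔS₂ = +mL/T_tr = 180 × 388 / 353.2 = 197.7 J/K.
ΔS_total = (25.91) + (197.7) = 224 J/K.

ΔS = 224 J/K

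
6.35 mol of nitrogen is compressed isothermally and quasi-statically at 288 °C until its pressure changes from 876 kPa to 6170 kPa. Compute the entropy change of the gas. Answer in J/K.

ΔS_gas = -103 J/K

For an isothermal ideal gas ΔS_gas = nR ln(P₁/P₂) = 6.35 × 8.314 × ln(876/6170) = -103 J/K.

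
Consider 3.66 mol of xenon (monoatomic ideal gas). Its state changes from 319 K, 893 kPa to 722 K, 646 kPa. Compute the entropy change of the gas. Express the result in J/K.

ΔS = nC_p ln(T₂/T₁) − nR ln(P₂/P₁), with C_p = 5R/2 = 20.79 J mol⁻¹ K⁻¹ for a monoatomic ideal gas.
ΔS = 3.66 × [20.79 × ln(722/319) − 8.314 × ln(646/893)] = 72 J/K.

ΔS = 72 J/K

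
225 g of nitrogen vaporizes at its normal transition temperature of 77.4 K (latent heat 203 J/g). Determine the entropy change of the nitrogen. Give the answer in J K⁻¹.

Heat absorbed by the substance: Q = mL = 225 × 203 = 45675 J.
At constant T, ΔS = Q_rev/T = 45675 / 77.4 = 590 J/K.

ΔS = 590 J/K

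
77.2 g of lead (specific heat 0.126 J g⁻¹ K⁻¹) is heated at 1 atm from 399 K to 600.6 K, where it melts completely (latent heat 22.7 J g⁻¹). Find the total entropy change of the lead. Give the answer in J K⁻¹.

Warming step: ΔS₁ = m c ln(T_tr/T_i) = 77.2 × 0.126 × ln(600.6/399) = 3.978 J/K.
Phase change: ΔS₂ = +mL/T_tr = 77.2 × 22.7 / 600.6 = 2.918 J/K.
ΔS_total = (3.978) + (2.918) = 6.9 J/K.

ΔS = 6.9 J/K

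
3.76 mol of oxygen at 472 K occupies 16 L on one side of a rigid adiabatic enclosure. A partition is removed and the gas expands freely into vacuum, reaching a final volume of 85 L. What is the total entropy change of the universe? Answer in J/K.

For an ideal gas in free expansion Q = 0 and W = 0, so T is unchanged.
Entropy is a state function; using a reversible isothermal path, ΔS_gas = nR ln(V₂/V₁) = 3.76 × 8.314 × ln(85/16) = 52.2 J/K.
The insulated surroundings exchange no heat, so ΔS_surr = 0 and ΔS_universe = ΔS_gas.

ΔS_universe = 52.2 J/K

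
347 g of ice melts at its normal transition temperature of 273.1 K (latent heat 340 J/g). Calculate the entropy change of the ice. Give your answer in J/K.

ΔS = 432 J/K

Heat absorbed by the substance: Q = mL = 347 × 340 = 117980 J.
At constant T, ΔS = Q_rev/T = 117980 / 273.1 = 432 J/K.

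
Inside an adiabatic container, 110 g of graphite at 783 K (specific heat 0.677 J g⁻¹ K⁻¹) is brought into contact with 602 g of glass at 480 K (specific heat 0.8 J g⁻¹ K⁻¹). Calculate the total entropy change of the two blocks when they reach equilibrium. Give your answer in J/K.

Energy balance: T_f = (m₁c₁T₁ + m₂c₂T₂)/(m₁c₁ + m₂c₂) = 520.58 K.
ΔS₁ = m₁c₁ ln(T_f/T₁) = 74.47 × ln(520.58/783) = -30.398 J/K.
ΔS₂ = m₂c₂ ln(T_f/T₂) = 481.6 × ln(520.58/480) = 39.084 J/K.
ΔS_total = -30.398 + 39.084 = 8.69 J/K.

ΔS_total = 8.69 J/K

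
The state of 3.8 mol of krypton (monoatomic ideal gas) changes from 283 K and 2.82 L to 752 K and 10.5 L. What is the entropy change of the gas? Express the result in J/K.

ΔS = 87.8 J/K

Entropy is a state function: ΔS = nC_V ln(T₂/T₁) + nR ln(V₂/V₁), with C_V = 3R/2 = 12.47 J mol⁻¹ K⁻¹ for a monoatomic ideal gas.
ΔS = 3.8 × [12.47 × ln(752/283) + 8.314 × ln(10.5/2.82)] = 87.8 J/K.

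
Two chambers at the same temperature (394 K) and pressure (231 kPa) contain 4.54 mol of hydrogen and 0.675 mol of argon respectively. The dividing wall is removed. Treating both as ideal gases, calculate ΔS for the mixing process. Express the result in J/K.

Mole fractions: x_A = 4.54/5.21 = 0.871, x_B = 0.129.
ΔS_mix = −R(n_A ln x_A + n_B ln x_B) = −8.314 × (4.54 ln 0.871 + 0.675 ln 0.129) = 16.7 J/K.

ΔS_mix = 16.7 J/K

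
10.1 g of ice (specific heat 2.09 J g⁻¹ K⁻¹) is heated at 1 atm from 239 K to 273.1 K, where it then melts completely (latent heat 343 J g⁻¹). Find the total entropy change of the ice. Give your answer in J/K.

Warming step: ΔS₁ = m c ln(T_tr/T_i) = 10.1 × 2.09 × ln(273.1/239) = 2.815 J/K.
Phase change: ΔS₂ = +mL/T_tr = 10.1 × 343 / 273.1 = 12.69 J/K.
ΔS_total = (2.815) + (12.69) = 15.5 J/K.

ΔS = 15.5 J/K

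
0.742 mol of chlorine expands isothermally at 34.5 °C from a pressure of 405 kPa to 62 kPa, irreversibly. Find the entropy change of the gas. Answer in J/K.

Entropy is a state function, so ΔS_gas depends only on the end states.
For an isothermal ideal gas ΔS_gas = nR ln(P₁/P₂) = 0.742 × 8.314 × ln(405/62) = 11.6 J/K.

ΔS_gas = 11.6 J/K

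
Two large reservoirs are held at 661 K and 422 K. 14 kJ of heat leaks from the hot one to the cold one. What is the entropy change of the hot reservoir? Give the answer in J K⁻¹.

ΔS_hot = -21.2 J/K

The hot reservoir loses heat Q, so ΔS_hot = −Q/T_H = −14000/661 = -21.2 J/K.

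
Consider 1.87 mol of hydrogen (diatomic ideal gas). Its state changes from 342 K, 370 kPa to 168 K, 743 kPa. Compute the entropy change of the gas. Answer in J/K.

ΔS = -49.5 J/K

ΔS = nC_p ln(T₂/T₁) − nR ln(P₂/P₁), with C_p = 7R/2 = 29.1 J mol⁻¹ K⁻¹ for a diatomic ideal gas.
ΔS = 1.87 × [29.1 × ln(168/342) − 8.314 × ln(743/370)] = -49.5 J/K.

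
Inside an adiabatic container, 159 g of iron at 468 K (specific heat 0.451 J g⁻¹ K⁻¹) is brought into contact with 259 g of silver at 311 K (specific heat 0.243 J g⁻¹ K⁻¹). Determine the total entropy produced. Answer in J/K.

Energy balance: T_f = (m₁c₁T₁ + m₂c₂T₂)/(m₁c₁ + m₂c₂) = 394.61 K.
ΔS₁ = m₁c₁ ln(T_f/T₁) = 71.709 × ln(394.61/468) = -12.23 J/K.
ΔS₂ = m₂c₂ ln(T_f/T₂) = 62.937 × ln(394.61/311) = 14.99 J/K.
ΔS_total = -12.23 + 14.99 = 2.76 J/K.

ΔS_total = 2.76 J/K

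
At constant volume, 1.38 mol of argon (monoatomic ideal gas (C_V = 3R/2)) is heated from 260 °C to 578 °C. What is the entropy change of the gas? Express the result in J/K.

ΔS = 8.05 J/K

In kelvin: T₁ = 533.15 K, T₂ = 851.15 K. At constant volume, ΔS = nC_V ln(T₂/T₁) with C_V = 3R/2 = 12.47 J mol⁻¹ K⁻¹.
ΔS = 1.38 × 12.47 × ln(851.15/533.15) = 8.05 J/K.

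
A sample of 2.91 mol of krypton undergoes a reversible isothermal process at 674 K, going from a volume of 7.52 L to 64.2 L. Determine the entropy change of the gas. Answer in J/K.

ΔS_gas = 51.9 J/K

For an isothermal ideal gas ΔS_gas = nR ln(V₂/V₁) = 2.91 × 8.314 × ln(64.2/7.52) = 51.9 J/K.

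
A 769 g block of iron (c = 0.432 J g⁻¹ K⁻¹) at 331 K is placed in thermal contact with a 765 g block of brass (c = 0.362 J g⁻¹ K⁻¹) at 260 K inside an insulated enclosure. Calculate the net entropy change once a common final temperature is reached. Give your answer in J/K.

ΔS_total = 4.36 J/K

Energy balance: T_f = (m₁c₁T₁ + m₂c₂T₂)/(m₁c₁ + m₂c₂) = 298.72 K.
ΔS₁ = m₁c₁ ln(T_f/T₁) = 332.208 × ln(298.72/331) = -34.09 J/K.
ΔS₂ = m₂c₂ ln(T_f/T₂) = 276.93 × ln(298.72/260) = 38.45 J/K.
ΔS_total = -34.09 + 38.45 = 4.36 J/K.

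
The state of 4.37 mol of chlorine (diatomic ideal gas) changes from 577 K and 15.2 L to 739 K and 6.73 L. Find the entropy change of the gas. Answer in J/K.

Entropy is a state function: ΔS = nC_V ln(T₂/T₁) + nR ln(V₂/V₁), with C_V = 5R/2 = 20.79 J mol⁻¹ K⁻¹ for a diatomic ideal gas.
ΔS = 4.37 × [20.79 × ln(739/577) + 8.314 × ln(6.73/15.2)] = -7.12 J/K.

ΔS = -7.12 J/K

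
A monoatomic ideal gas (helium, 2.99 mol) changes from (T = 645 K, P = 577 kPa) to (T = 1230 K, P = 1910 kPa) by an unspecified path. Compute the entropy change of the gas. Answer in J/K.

ΔS = nC_p ln(T₂/T₁) − nR ln(P₂/P₁), with C_p = 5R/2 = 20.79 J mol⁻¹ K⁻¹ for a monoatomic ideal gas.
ΔS = 2.99 × [20.79 × ln(1230/645) − 8.314 × ln(1910/577)] = 10.4 J/K.

ΔS = 10.4 J/K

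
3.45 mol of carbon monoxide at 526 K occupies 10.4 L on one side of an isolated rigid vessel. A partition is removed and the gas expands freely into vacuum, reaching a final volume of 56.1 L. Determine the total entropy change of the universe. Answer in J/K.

ΔS_universe = 48.3 J/K

No heat is exchanged and no work is done, so the ideal-gas temperature stays constant.
Entropy is a state function; using a reversible isothermal path, ΔS_gas = nR ln(V₂/V₁) = 3.45 × 8.314 × ln(56.1/10.4) = 48.3 J/K.
The insulated surroundings exchange no heat, so ΔS_surr = 0 and ΔS_universe = ΔS_gas.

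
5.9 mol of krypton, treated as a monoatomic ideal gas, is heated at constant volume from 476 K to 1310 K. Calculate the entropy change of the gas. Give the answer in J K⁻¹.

At constant volume, ΔS = nC_V ln(T₂/T₁) with C_V = 3R/2 = 12.47 J mol⁻¹ K⁻¹.
ΔS = 5.9 × 12.47 × ln(1310/476) = 74.5 J/K.

ΔS = 74.5 J/K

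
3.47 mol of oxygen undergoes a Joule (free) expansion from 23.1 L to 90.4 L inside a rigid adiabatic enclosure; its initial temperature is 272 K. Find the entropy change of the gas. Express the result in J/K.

No heat is exchanged and no work is done, so the ideal-gas temperature stays constant.
Entropy is a state function; using a reversible isothermal path, ΔS_gas = nR ln(V₂/V₁) = 3.47 × 8.314 × ln(90.4/23.1) = 39.4 J/K.

ΔS_gas = 39.4 J/K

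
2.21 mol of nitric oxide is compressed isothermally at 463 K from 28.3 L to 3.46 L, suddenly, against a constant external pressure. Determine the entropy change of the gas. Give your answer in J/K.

Entropy is a state function, so ΔS_gas depends only on the end states.
For an isothermal ideal gas ΔS_gas = nR ln(V₂/V₁) = 2.21 × 8.314 × ln(3.46/28.3) = -38.6 J/K.

ΔS_gas = -38.6 J/K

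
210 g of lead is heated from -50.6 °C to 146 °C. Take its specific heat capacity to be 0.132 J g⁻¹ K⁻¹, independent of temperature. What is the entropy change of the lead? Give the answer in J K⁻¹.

In kelvin: T₁ = 222.55 K, T₂ = 419.15 K. ΔS = ∫dQ_rev/T = m c ln(T₂/T₁) = 210 × 0.132 × ln(419.15/222.55) = 17.5 J/K.

ΔS = 17.5 J/K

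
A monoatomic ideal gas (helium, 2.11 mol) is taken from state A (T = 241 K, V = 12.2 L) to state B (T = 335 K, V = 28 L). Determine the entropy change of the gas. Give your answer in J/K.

ΔS = 23.2 J/K

Entropy is a state function: ΔS = nC_V ln(T₂/T₁) + nR ln(V₂/V₁), with C_V = 3R/2 = 12.47 J mol⁻¹ K⁻¹ for a monoatomic ideal gas.
ΔS = 2.11 × [12.47 × ln(335/241) + 8.314 × ln(28/12.2)] = 23.2 J/K.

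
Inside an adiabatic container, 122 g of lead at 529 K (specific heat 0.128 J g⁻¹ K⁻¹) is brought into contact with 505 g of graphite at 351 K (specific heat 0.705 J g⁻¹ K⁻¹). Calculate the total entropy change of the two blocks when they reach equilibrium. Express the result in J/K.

Energy balance: T_f = (m₁c₁T₁ + m₂c₂T₂)/(m₁c₁ + m₂c₂) = 358.48 K.
ΔS₁ = m₁c₁ ln(T_f/T₁) = 15.616 × ln(358.48/529) = -6.076 J/K.
ΔS₂ = m₂c₂ ln(T_f/T₂) = 356.025 × ln(358.48/351) = 7.507 J/K.
ΔS_total = -6.076 + 7.507 = 1.43 J/K.

ΔS_total = 1.43 J/K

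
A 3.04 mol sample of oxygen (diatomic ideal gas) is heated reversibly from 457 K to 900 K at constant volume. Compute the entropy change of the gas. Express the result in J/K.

At constant volume, ΔS = nC_V ln(T₂/T₁) with C_V = 5R/2 = 20.79 J mol⁻¹ K⁻¹.
ΔS = 3.04 × 20.79 × ln(900/457) = 42.8 J/K.

ΔS = 42.8 J/K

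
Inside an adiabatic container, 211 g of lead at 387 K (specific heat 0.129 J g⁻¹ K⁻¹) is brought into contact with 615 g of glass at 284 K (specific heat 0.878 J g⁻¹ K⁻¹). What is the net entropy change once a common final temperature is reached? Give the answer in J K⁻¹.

ΔS_total = 1.36 J/K

Energy balance: T_f = (m₁c₁T₁ + m₂c₂T₂)/(m₁c₁ + m₂c₂) = 288.94 K.
ΔS₁ = m₁c₁ ln(T_f/T₁) = 27.219 × ln(288.94/387) = -7.953 J/K.
ΔS₂ = m₂c₂ ln(T_f/T₂) = 539.97 × ln(288.94/284) = 9.317 J/K.
ΔS_total = -7.953 + 9.317 = 1.36 J/K.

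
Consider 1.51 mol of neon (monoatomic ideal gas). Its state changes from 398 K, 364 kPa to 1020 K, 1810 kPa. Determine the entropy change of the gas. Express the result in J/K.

ΔS = 9.4 J/K

ΔS = nC_p ln(T₂/T₁) − nR ln(P₂/P₁), with C_p = 5R/2 = 20.79 J mol⁻¹ K⁻¹ for a monoatomic ideal gas.
ΔS = 1.51 × [20.79 × ln(1020/398) − 8.314 × ln(1810/364)] = 9.4 J/K.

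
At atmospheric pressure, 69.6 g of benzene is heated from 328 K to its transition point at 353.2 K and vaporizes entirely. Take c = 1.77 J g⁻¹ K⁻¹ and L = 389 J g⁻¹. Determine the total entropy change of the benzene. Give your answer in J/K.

Warming step: ΔS₁ = m c ln(T_tr/T_i) = 69.6 × 1.77 × ln(353.2/328) = 9.119 J/K.
Phase change: ΔS₂ = +mL/T_tr = 69.6 × 389 / 353.2 = 76.65 J/K.
ΔS_total = (9.119) + (76.65) = 85.8 J/K.

ΔS = 85.8 J/K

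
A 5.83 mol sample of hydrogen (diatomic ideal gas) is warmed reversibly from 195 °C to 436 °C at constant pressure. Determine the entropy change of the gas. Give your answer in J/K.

In kelvin: T₁ = 468.15 K, T₂ = 709.15 K. At constant pressure, ΔS = nC_p ln(T₂/T₁) with C_p = 7R/2 = 29.1 J mol⁻¹ K⁻¹.
ΔS = 5.83 × 29.1 × ln(709.15/468.15) = 70.5 J/K.

ΔS = 70.5 J/K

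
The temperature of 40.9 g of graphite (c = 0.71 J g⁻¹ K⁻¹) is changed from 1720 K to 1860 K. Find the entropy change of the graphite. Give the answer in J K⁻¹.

ΔS = ∫dQ_rev/T = m c ln(T₂/T₁) = 40.9 × 0.71 × ln(1860/1720) = 2.27 J/K.

ΔS = 2.27 J/K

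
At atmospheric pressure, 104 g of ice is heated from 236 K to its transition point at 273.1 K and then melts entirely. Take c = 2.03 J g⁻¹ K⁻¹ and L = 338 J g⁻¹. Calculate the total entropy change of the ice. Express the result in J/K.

Warming step: ΔS₁ = m c ln(T_tr/T_i) = 104 × 2.03 × ln(273.1/236) = 30.82 J/K.
Phase change: ΔS₂ = +mL/T_tr = 104 × 338 / 273.1 = 128.7 J/K.
ΔS_total = (30.82) + (128.7) = 160 J/K.

ΔS = 160 J/K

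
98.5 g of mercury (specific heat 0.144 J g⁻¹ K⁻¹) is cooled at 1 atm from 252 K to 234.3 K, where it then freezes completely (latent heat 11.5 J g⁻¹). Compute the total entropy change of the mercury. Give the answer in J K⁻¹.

Cooling step: ΔS₁ = m c ln(T_tr/T_i) = 98.5 × 0.144 × ln(234.3/252) = -1.033 J/K.
Phase change: ΔS₂ = −mL/T_tr = −98.5 × 11.5 / 234.3 = -4.835 J/K.
ΔS_total = (-1.033) + (-4.835) = -5.87 J/K.

ΔS = -5.87 J/K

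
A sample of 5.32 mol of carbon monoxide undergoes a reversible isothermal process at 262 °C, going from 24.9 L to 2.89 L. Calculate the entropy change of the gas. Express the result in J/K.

For an isothermal ideal gas ΔS_gas = nR ln(V₂/V₁) = 5.32 × 8.314 × ln(2.89/24.9) = -95.3 J/K.

ΔS_gas = -95.3 J/K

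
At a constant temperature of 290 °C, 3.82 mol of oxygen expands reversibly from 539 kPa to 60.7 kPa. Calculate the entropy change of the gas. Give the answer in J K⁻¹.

For an isothermal ideal gas ΔS_gas = nR ln(P₁/P₂) = 3.82 × 8.314 × ln(539/60.7) = 69.4 J/K.

ΔS_gas = 69.4 J/K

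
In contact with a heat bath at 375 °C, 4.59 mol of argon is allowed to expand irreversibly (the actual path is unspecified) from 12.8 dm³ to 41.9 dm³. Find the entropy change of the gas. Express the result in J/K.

Entropy is a state function, so ΔS_gas depends only on the end states.
For an isothermal ideal gas ΔS_gas = nR ln(V₂/V₁) = 4.59 × 8.314 × ln(41.9/12.8) = 45.3 J/K.

ΔS_gas = 45.3 J/K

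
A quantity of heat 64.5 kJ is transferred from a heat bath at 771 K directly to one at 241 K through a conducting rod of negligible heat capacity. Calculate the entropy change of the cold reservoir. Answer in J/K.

The cold reservoir gains heat Q, so ΔS_cold = +Q/T_C = 64500/241 = 268 J/K.

ΔS_cold = 268 J/K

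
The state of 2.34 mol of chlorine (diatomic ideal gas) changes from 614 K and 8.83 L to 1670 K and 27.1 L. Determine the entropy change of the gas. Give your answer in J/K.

Entropy is a state function: ΔS = nC_V ln(T₂/T₁) + nR ln(V₂/V₁), with C_V = 5R/2 = 20.79 J mol⁻¹ K⁻¹ for a diatomic ideal gas.
ΔS = 2.34 × [20.79 × ln(1670/614) + 8.314 × ln(27.1/8.83)] = 70.5 J/K.

ΔS = 70.5 J/K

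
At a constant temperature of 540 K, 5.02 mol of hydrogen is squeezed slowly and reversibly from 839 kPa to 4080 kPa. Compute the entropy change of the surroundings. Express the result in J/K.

ΔS_surr = 66 J/K

For an isothermal ideal gas ΔS_gas = nR ln(P₁/P₂) = 5.02 × 8.314 × ln(839/4080) = -66 J/K.
The process is reversible, so ΔS_surr = −ΔS_gas = 66 J/K and ΔS_universe = 0.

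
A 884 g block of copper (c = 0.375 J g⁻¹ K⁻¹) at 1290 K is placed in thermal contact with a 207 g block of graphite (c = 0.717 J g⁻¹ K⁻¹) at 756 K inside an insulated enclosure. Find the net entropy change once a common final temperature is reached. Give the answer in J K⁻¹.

ΔS_total = 13.6 J/K

Energy balance: T_f = (m₁c₁T₁ + m₂c₂T₂)/(m₁c₁ + m₂c₂) = 1124.9 K.
ΔS₁ = m₁c₁ ln(T_f/T₁) = 331.5 × ln(1124.9/1290) = -45.41 J/K.
ΔS₂ = m₂c₂ ln(T_f/T₂) = 148.419 × ln(1124.9/756) = 58.98 J/K.
ΔS_total = -45.41 + 58.98 = 13.6 J/K.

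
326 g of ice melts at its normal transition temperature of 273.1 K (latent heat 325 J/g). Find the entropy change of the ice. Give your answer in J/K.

Heat absorbed by the substance: Q = mL = 326 × 325 = 105950 J.
At constant T, ΔS = Q_rev/T = 105950 / 273.1 = 388 J/K.

ΔS = 388 J/K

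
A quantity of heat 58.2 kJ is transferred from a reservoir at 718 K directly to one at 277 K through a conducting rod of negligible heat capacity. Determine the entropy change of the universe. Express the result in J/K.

ΔS_hot = −Q/T_H = −58200/718 = -81.06 J/K and ΔS_cold = +Q/T_C = 58200/277 = 210.1 J/K.
ΔS_total = -81.06 + 210.1 = 129 J/K, positive as the second law requires.

ΔS_total = 129 J/K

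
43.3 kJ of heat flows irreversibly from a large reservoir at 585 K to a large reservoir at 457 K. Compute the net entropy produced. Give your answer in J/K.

ΔS_hot = −Q/T_H = −43300/585 = -74.02 J/K and ΔS_cold = +Q/T_C = 43300/457 = 94.75 J/K.
ΔS_total = -74.02 + 94.75 = 20.7 J/K, positive as the second law requires.

ΔS_total = 20.7 J/K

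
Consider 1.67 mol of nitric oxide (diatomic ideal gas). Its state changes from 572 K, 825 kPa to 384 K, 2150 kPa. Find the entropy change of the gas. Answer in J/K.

ΔS = nC_p ln(T₂/T₁) − nR ln(P₂/P₁), with C_p = 7R/2 = 29.1 J mol⁻¹ K⁻¹ for a diatomic ideal gas.
ΔS = 1.67 × [29.1 × ln(384/572) − 8.314 × ln(2150/825)] = -32.7 J/K.

ΔS = -32.7 J/K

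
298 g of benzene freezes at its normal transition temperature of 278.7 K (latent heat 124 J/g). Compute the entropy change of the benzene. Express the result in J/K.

Heat released by the substance: Q = −mL = −298 × 124 = −36952 J.
At constant T, ΔS = Q_rev/T = −36952 / 278.7 = -133 J/K.

ΔS = -133 J/K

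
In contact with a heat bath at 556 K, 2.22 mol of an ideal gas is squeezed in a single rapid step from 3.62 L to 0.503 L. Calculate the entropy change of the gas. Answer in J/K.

ΔS_gas = -36.4 J/K

Entropy is a state function, so ΔS_gas depends only on the end states.
For an isothermal ideal gas ΔS_gas = nR ln(V₂/V₁) = 2.22 × 8.314 × ln(0.503/3.62) = -36.4 J/K.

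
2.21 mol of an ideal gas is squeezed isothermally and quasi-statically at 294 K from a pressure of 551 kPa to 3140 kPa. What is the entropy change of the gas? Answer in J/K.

ΔS_gas = -32 J/K

For an isothermal ideal gas ΔS_gas = nR ln(P₁/P₂) = 2.21 × 8.314 × ln(551/3140) = -32 J/K.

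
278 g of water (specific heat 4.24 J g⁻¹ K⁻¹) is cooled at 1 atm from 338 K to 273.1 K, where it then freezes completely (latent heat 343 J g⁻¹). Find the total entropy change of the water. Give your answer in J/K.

Cooling step: ΔS₁ = m c ln(T_tr/T_i) = 278 × 4.24 × ln(273.1/338) = -251.3 J/K.
Phase change: ΔS₂ = −mL/T_tr = −278 × 343 / 273.1 = -349.2 J/K.
ΔS_total = (-251.3) + (-349.2) = -600 J/K.

ΔS = -600 J/K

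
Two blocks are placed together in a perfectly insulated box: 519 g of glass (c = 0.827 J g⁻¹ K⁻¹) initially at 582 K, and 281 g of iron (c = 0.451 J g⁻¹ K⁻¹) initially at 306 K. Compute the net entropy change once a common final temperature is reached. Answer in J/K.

ΔS_total = 17.9 J/K

Energy balance: T_f = (m₁c₁T₁ + m₂c₂T₂)/(m₁c₁ + m₂c₂) = 519.08 K.
ΔS₁ = m₁c₁ ln(T_f/T₁) = 429.213 × ln(519.08/582) = -49.1 J/K.
ΔS₂ = m₂c₂ ln(T_f/T₂) = 126.731 × ln(519.08/306) = 66.97 J/K.
ΔS_total = -49.1 + 66.97 = 17.9 J/K.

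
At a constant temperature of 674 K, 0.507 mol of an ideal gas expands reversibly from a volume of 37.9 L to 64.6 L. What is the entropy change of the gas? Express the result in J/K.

ΔS_gas = 2.25 J/K

For an isothermal ideal gas ΔS_gas = nR ln(V₂/V₁) = 0.507 × 8.314 × ln(64.6/37.9) = 2.25 J/K.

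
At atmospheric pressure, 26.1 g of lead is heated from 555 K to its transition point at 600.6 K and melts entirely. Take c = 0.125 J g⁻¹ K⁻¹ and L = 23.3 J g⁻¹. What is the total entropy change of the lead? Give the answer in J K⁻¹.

ΔS = 1.27 J/K

Warming step: ΔS₁ = m c ln(T_tr/T_i) = 26.1 × 0.125 × ln(600.6/555) = 0.2576 J/K.
Phase change: ΔS₂ = +mL/T_tr = 26.1 × 23.3 / 600.6 = 1.013 J/K.
ΔS_total = (0.2576) + (1.013) = 1.27 J/K.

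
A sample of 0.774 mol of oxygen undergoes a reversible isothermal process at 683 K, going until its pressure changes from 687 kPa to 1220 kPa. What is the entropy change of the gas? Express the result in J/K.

ΔS_gas = -3.7 J/K

For an isothermal ideal gas ΔS_gas = nR ln(P₁/P₂) = 0.774 × 8.314 × ln(687/1220) = -3.7 J/K.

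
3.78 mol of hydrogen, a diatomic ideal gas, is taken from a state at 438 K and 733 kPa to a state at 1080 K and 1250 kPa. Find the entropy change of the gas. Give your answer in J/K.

ΔS = 82.5 J/K

ΔS = nC_p ln(T₂/T₁) − nR ln(P₂/P₁), with C_p = 7R/2 = 29.1 J mol⁻¹ K⁻¹ for a diatomic ideal gas.
ΔS = 3.78 × [29.1 × ln(1080/438) − 8.314 × ln(1250/733)] = 82.5 J/K.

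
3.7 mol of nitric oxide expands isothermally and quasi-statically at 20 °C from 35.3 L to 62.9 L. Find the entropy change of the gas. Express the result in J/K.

ΔS_gas = 17.8 J/K

For an isothermal ideal gas ΔS_gas = nR ln(V₂/V₁) = 3.7 × 8.314 × ln(62.9/35.3) = 17.8 J/K.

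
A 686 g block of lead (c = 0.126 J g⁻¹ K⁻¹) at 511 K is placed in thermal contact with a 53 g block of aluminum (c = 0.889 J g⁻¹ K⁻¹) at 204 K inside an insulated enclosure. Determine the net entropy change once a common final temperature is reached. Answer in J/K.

Energy balance: T_f = (m₁c₁T₁ + m₂c₂T₂)/(m₁c₁ + m₂c₂) = 402.69 K.
ΔS₁ = m₁c₁ ln(T_f/T₁) = 86.436 × ln(402.69/511) = -20.589 J/K.
ΔS₂ = m₂c₂ ln(T_f/T₂) = 47.117 × ln(402.69/204) = 32.042 J/K.
ΔS_total = -20.589 + 32.042 = 11.5 J/K.

ΔS_total = 11.5 J/K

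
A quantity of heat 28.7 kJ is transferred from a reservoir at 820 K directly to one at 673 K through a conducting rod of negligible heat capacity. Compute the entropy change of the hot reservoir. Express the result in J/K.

The hot reservoir loses heat Q, so ΔS_hot = −Q/T_H = −28700/820 = -35 J/K.

ΔS_hot = -35 J/K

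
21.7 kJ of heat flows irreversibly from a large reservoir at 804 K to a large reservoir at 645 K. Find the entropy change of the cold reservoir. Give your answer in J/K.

The cold reservoir gains heat Q, so ΔS_cold = +Q/T_C = 21700/645 = 33.6 J/K.

ΔS_cold = 33.6 J/K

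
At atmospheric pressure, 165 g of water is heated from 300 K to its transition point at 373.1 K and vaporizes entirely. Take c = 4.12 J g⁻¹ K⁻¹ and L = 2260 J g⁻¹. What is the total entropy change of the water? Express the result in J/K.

Warming step: ΔS₁ = m c ln(T_tr/T_i) = 165 × 4.12 × ln(373.1/300) = 148.2 J/K.
Phase change: ΔS₂ = +mL/T_tr = 165 × 2260 / 373.1 = 999.5 J/K.
ΔS_total = (148.2) + (999.5) = 1150 J/K.

ΔS = 1150 J/K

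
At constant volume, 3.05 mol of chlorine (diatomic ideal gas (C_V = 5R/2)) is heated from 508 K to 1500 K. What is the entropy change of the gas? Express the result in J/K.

At constant volume, ΔS = nC_V ln(T₂/T₁) with C_V = 5R/2 = 20.79 J mol⁻¹ K⁻¹.
ΔS = 3.05 × 20.79 × ln(1500/508) = 68.6 J/K.

ΔS = 68.6 J/K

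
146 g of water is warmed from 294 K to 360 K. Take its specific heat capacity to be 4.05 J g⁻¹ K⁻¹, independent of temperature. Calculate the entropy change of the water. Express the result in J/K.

ΔS = 120 J/K

ΔS = ∫dQ_rev/T = m c ln(T₂/T₁) = 146 × 4.05 × ln(360/294) = 120 J/K.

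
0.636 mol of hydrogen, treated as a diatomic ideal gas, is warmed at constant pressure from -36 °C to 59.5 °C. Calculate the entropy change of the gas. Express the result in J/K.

ΔS = 6.26 J/K

In kelvin: T₁ = 237.15 K, T₂ = 332.65 K. At constant pressure, ΔS = nC_p ln(T₂/T₁) with C_p = 7R/2 = 29.1 J mol⁻¹ K⁻¹.
ΔS = 0.636 × 29.1 × ln(332.65/237.15) = 6.26 J/K.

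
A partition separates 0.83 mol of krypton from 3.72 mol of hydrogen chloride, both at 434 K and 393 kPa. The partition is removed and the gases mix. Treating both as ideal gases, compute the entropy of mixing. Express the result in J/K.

Mole fractions: x_A = 0.83/4.55 = 0.182, x_B = 0.818.
ΔS_mix = −R(n_A ln x_A + n_B ln x_B) = −8.314 × (0.83 ln 0.182 + 3.72 ln 0.818) = 18 J/K.

ΔS_mix = 18 J/K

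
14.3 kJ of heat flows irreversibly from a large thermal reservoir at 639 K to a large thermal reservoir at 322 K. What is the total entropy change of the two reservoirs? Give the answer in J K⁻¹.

ΔS_total = 22 J/K

ΔS_hot = −Q/T_H = −14300/639 = -22.38 J/K and ΔS_cold = +Q/T_C = 14300/322 = 44.41 J/K.
ΔS_total = -22.38 + 44.41 = 22 J/K, positive as the second law requires.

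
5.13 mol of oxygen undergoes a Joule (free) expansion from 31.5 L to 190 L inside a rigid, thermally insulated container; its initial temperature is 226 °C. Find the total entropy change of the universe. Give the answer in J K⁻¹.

No heat is exchanged and no work is done, so the ideal-gas temperature stays constant.
Entropy is a state function; using a reversible isothermal path, ΔS_gas = nR ln(V₂/V₁) = 5.13 × 8.314 × ln(190/31.5) = 76.6 J/K.
The insulated surroundings exchange no heat, so ΔS_surr = 0 and ΔS_universe = ΔS_gas.

ΔS_universe = 76.6 J/K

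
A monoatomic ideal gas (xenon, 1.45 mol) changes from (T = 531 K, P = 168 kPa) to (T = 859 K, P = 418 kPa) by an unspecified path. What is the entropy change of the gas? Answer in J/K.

ΔS = 3.51 J/K

ΔS = nC_p ln(T₂/T₁) − nR ln(P₂/P₁), with C_p = 5R/2 = 20.79 J mol⁻¹ K⁻¹ for a monoatomic ideal gas.
ΔS = 1.45 × [20.79 × ln(859/531) − 8.314 × ln(418/168)] = 3.51 J/K.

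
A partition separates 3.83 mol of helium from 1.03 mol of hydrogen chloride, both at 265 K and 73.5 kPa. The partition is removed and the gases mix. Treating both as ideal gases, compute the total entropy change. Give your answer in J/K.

Mole fractions: x_A = 3.83/4.86 = 0.788, x_B = 0.212.
ΔS_mix = −R(n_A ln x_A + n_B ln x_B) = −8.314 × (3.83 ln 0.788 + 1.03 ln 0.212) = 20.9 J/K.

ΔS_mix = 20.9 J/K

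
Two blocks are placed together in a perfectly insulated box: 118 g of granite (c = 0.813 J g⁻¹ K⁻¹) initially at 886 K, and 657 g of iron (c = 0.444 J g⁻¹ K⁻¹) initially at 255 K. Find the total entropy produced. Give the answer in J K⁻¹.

Energy balance: T_f = (m₁c₁T₁ + m₂c₂T₂)/(m₁c₁ + m₂c₂) = 411.16 K.
ΔS₁ = m₁c₁ ln(T_f/T₁) = 95.934 × ln(411.16/886) = -73.652 J/K.
ΔS₂ = m₂c₂ ln(T_f/T₂) = 291.708 × ln(411.16/255) = 139.35 J/K.
ΔS_total = -73.652 + 139.35 = 65.7 J/K.

ΔS_total = 65.7 J/K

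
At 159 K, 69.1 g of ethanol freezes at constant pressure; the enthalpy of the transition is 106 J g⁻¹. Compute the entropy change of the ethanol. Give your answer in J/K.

Heat released by the substance: Q = −mL = −69.1 × 106 = −7324.6 J.
At constant T, ΔS = Q_rev/T = −7324.6 / 159 = -46.1 J/K.

ΔS = -46.1 J/K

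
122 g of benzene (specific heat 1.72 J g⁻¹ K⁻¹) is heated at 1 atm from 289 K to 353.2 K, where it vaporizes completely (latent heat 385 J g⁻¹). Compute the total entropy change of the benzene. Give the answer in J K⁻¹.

ΔS = 175 J/K

Warming step: ΔS₁ = m c ln(T_tr/T_i) = 122 × 1.72 × ln(353.2/289) = 42.1 J/K.
Phase change: ΔS₂ = +mL/T_tr = 122 × 385 / 353.2 = 133 J/K.
ΔS_total = (42.1) + (133) = 175 J/K.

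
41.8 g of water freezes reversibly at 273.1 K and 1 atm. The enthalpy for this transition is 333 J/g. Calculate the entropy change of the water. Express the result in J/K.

ΔS = -51 J/K

Heat released by the substance: Q = −mL = −41.8 × 333 = −13919.4 J.
At constant T, ΔS = Q_rev/T = −13919.4 / 273.1 = -51 J/K.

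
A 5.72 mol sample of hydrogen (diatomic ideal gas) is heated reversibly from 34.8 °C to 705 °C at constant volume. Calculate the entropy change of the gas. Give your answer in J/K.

In kelvin: T₁ = 307.95 K, T₂ = 978.15 K. At constant volume, ΔS = nC_V ln(T₂/T₁) with C_V = 5R/2 = 20.79 J mol⁻¹ K⁻¹.
ΔS = 5.72 × 20.79 × ln(978.15/307.95) = 137 J/K.

ΔS = 137 J/K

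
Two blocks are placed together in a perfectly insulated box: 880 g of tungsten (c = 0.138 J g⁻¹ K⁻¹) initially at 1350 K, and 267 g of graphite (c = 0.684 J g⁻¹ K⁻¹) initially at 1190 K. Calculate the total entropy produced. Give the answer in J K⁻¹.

ΔS_total = 0.585 J/K

Energy balance: T_f = (m₁c₁T₁ + m₂c₂T₂)/(m₁c₁ + m₂c₂) = 1253.9 K.
ΔS₁ = m₁c₁ ln(T_f/T₁) = 121.44 × ln(1253.9/1350) = -8.968 J/K.
ΔS₂ = m₂c₂ ln(T_f/T₂) = 182.628 × ln(1253.9/1190) = 9.553 J/K.
ΔS_total = -8.968 + 9.553 = 0.585 J/K.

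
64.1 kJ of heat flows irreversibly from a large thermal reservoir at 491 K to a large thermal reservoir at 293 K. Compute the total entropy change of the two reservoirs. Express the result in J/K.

ΔS_hot = −Q/T_H = −64100/491 = -130.55 J/K and ΔS_cold = +Q/T_C = 64100/293 = 218.77 J/K.
ΔS_total = -130.55 + 218.77 = 88.2 J/K, positive as the second law requires.

ΔS_total = 88.2 J/K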